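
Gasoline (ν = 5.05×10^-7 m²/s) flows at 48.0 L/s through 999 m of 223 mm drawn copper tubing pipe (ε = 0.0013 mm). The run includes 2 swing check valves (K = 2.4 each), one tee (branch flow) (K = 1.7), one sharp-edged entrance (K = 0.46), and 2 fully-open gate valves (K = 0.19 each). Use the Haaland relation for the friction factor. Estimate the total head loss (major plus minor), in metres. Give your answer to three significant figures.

V = 4Q/(πD²) = 1.229 m/s; V²/2g = 0.07698 m
Re = 5.43×10^5, ε/D = 5.83×10^-6 → f = 0.01294 (Haaland)
Major: h_f = f(L/D)·V²/2g = 0.01294·4480·0.07698 = 4.463 m
Minor: ΣK = 7.34; h_m = ΣK·V²/2g = 0.5650 m
Total H_L = 4.463 + 0.5650 = 5.028 m

H_L ≈ 5.03 m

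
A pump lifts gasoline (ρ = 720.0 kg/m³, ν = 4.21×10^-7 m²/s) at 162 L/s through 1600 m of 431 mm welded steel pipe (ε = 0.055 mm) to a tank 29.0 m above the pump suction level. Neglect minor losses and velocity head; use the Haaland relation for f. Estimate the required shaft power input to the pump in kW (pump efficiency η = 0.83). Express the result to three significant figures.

V = 4Q/(πD²) = 1.110 m/s; Re = 1.14×10^6; ε/D = 1.28×10^-4; f = 0.01360
h_f = f(L/D)V²/2g = 3.172 m
Total head H = z + h_f = 29.0 + 3.172 = 32.17 m
P_hyd = ρgQH = 720.0·9.81·0.162·32.17 = 36.81 kW
P_shaft = P_hyd/η = 36.81/0.83 = 44.35 kW

P_shaft ≈ 44.4 kW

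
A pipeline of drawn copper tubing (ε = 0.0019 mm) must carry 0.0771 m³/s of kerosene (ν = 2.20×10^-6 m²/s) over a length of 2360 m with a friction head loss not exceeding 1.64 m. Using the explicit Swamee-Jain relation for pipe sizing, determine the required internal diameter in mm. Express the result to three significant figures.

D ≈ 422 mm

Swamee-Jain (Type III): D = 0.66·[ε^1.25·(LQ²/(gh_f))^4.75 + ν·Q^9.4·(L/(gh_f))^5.2]^0.04
LQ²/(gh_f) = 0.8720; L/(gh_f) = 146.7
Term 1 = ε^1.25·(…)^4.75 = 3.68×10^-8; Term 2 = ν·Q^9.4·(…)^5.2 = 1.40×10^-5
D = 0.66·(3.68×10^-8 + 1.40×10^-5)^0.04 = 0.4221 m = 422 mm
Check: V = 0.551 m/s, Re = 1.06×10^5, f = 0.01769, h_f = 1.53 m ≈ 1.64 m ✓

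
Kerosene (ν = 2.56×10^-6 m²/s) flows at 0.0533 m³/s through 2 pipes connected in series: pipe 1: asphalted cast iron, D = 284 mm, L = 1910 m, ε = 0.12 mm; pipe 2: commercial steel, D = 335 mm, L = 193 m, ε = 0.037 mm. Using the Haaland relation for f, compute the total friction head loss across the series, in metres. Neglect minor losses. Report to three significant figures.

H ≈ 5.04 m

Pipe 1: V = 0.8414 m/s, Re = 9.33×10^4, ε/D = 4.23×10^-4, f = 0.01993, h_1 = f(L/D)V²/2g = 4.836 m
Pipe 2: V = 0.6047 m/s, Re = 7.91×10^4, ε/D = 1.10×10^-4, f = 0.01915, h_2 = f(L/D)V²/2g = 0.2056 m
Series → Q common, losses add: H = Σh = 5.041 m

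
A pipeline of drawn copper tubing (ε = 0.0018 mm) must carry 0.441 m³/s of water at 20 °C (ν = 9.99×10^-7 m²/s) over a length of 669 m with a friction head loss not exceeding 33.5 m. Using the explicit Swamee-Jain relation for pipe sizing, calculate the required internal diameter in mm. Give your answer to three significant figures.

D ≈ 324 mm

Swamee-Jain (Type III): D = 0.66·[ε^1.25·(LQ²/(gh_f))^4.75 + ν·Q^9.4·(L/(gh_f))^5.2]^0.04
LQ²/(gh_f) = 0.3959; L/(gh_f) = 2.036
Term 1 = ε^1.25·(…)^4.75 = 8.08×10^-10; Term 2 = ν·Q^9.4·(…)^5.2 = 1.83×10^-8
D = 0.66·(8.08×10^-10 + 1.83×10^-8)^0.04 = 0.3242 m = 324 mm
Check: V = 5.34 m/s, Re = 1.73×10^6, f = 0.01080, h_f = 32.4 m ≈ 33.5 m ✓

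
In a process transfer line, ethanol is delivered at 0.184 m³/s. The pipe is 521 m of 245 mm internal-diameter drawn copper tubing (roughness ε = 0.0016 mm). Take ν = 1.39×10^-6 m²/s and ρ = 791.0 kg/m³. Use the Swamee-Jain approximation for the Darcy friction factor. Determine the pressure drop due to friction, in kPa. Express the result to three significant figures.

V = 4Q/(πD²) = 4·0.184/(π·0.245²) = 3.903 m/s
Re = VD/ν = 3.903·0.245/1.39×10^-6 = 6.88×10^5 → turbulent
ε/D = 0.0016/245 = 6.53×10^-6
Swamee-Jain: f = 0.01250
h_f = f(L/D)V²/(2g) = 0.01250·(521/0.245)·3.903²/(2·9.81) = 20.64 m
Δp = ρg·h_f = 791.0·9.81·20.64 = 160.2 kPa

Δp ≈ 160 kPa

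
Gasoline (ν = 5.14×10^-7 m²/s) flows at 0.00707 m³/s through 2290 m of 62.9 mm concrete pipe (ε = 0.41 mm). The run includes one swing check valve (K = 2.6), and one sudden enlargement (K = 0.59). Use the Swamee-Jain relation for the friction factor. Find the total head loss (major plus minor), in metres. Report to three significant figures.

H_L ≈ 322 m

V = 4Q/(πD²) = 2.275 m/s; V²/2g = 0.2639 m
Re = 2.78×10^5, ε/D = 0.00652 → f = 0.03338 (Swamee-Jain)
Major: h_f = f(L/D)·V²/2g = 0.03338·36407·0.2639 = 320.7 m
Minor: ΣK = 3.19; h_m = ΣK·V²/2g = 0.8417 m
Total H_L = 320.7 + 0.8417 = 321.5 m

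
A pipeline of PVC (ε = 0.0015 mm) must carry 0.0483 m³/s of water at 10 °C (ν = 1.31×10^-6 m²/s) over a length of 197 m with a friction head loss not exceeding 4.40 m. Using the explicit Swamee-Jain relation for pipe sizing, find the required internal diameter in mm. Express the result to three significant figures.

D ≈ 169 mm

Swamee-Jain (Type III): D = 0.66·[ε^1.25·(LQ²/(gh_f))^4.75 + ν·Q^9.4·(L/(gh_f))^5.2]^0.04
LQ²/(gh_f) = 0.01065; L/(gh_f) = 4.564
Term 1 = ε^1.25·(…)^4.75 = 2.24×10^-17; Term 2 = ν·Q^9.4·(…)^5.2 = 1.50×10^-15
D = 0.66·(2.24×10^-17 + 1.50×10^-15)^0.04 = 0.1686 m = 169 mm
Check: V = 2.16 m/s, Re = 2.78×10^5, f = 0.01468, h_f = 4.09 m ≈ 4.40 m ✓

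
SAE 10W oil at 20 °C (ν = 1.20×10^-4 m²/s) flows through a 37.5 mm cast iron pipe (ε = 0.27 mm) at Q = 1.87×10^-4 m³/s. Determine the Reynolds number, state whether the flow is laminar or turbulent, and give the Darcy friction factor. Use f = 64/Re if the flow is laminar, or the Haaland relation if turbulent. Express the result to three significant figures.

Re ≈ 52.9; laminar; f = 64/Re ≈ 1.21

V = 4Q/(πD²) = 0.1693 m/s
Re = VD/ν = 0.1693·0.0375/1.20×10^-4 = 52.9
Re < 2300 → laminar → f = 64/Re = 1.210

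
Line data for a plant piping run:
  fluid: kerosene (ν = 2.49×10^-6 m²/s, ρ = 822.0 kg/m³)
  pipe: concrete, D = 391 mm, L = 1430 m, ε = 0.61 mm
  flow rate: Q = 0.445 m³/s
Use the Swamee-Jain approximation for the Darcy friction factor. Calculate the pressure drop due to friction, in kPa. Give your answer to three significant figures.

V = 4Q/(πD²) = 4·0.445/(π·0.391²) = 3.706 m/s
Re = VD/ν = 3.706·0.391/2.49×10^-6 = 5.82×10^5 → turbulent
ε/D = 0.61/391 = 0.00156
Swamee-Jain: f = 0.02243
h_f = f(L/D)V²/(2g) = 0.02243·(1430/0.391)·3.706²/(2·9.81) = 57.43 m
Δp = ρg·h_f = 822.0·9.81·57.43 = 463.1 kPa

Δp ≈ 463 kPa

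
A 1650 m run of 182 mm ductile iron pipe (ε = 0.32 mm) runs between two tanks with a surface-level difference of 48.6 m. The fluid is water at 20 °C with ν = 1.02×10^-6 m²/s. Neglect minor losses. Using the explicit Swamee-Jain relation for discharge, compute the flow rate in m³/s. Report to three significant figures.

Swamee-Jain (Type II): Q = -0.965·√(gD⁵h_f/L)·ln[ε/(3.7D) + √(3.17ν²L/(gD³h_f))]
√(gD⁵h_f/L) = √(9.81·0.182⁵·48.6/1650) = 0.007596
ε/(3.7D) = 4.75×10^-4; √(3.17ν²L/(gD³h_f)) = 4.35×10^-5
Q = -0.965·0.007596·ln(5.187×10^-4) = 0.05545 m³/s
Check: V = 2.13 m/s, Re = 3.80×10^5, f = 0.02330, h_f = 48.9 m ≈ 48.6 m ✓

Q ≈ 0.0554 m³/s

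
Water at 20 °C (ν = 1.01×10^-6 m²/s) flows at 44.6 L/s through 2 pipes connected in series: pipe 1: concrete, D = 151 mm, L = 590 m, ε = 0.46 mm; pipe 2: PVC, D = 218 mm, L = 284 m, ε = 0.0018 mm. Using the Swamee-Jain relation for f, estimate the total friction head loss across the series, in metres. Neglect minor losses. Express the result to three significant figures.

Pipe 1: V = 2.491 m/s, Re = 3.72×10^5, ε/D = 0.00305, f = 0.02677, h_1 = f(L/D)V²/2g = 33.07 m
Pipe 2: V = 1.195 m/s, Re = 2.58×10^5, ε/D = 8.26×10^-6, f = 0.01488, h_2 = f(L/D)V²/2g = 1.411 m
Series → Q common, losses add: H = Σh = 34.48 m

H ≈ 34.5 m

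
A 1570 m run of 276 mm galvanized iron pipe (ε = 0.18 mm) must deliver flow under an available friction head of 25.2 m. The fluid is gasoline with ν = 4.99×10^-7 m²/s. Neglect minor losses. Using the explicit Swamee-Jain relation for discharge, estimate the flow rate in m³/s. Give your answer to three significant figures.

Q ≈ 0.131 m³/s

Swamee-Jain (Type II): Q = -0.965·√(gD⁵h_f/L)·ln[ε/(3.7D) + √(3.17ν²L/(gD³h_f))]
√(gD⁵h_f/L) = √(9.81·0.276⁵·25.2/1570) = 0.01588
ε/(3.7D) = 1.76×10^-4; √(3.17ν²L/(gD³h_f)) = 1.54×10^-5
Q = -0.965·0.01588·ln(1.917×10^-4) = 0.1312 m³/s
Check: V = 2.19 m/s, Re = 1.21×10^6, f = 0.01817, h_f = 25.3 m ≈ 25.2 m ✓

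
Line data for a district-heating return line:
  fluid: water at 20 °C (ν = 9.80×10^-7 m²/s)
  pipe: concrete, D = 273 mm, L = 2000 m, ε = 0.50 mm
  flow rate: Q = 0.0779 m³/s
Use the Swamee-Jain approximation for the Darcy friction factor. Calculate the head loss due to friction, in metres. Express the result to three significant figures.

h_f ≈ 15.6 m

V = 4Q/(πD²) = 4·0.0779/(π·0.273²) = 1.331 m/s
Re = VD/ν = 1.331·0.273/9.80×10^-7 = 3.71×10^5 → turbulent
ε/D = 0.50/273 = 0.00183
Swamee-Jain: f = 0.02354
h_f = f(L/D)V²/(2g) = 0.02354·(2000/0.273)·1.331²/(2·9.81) = 15.57 m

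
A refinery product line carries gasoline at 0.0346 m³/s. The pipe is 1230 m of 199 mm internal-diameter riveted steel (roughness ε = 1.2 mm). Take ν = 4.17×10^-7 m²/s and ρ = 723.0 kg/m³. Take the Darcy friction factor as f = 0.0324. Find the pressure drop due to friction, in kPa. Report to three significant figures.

Δp ≈ 89.6 kPa

V = 4Q/(πD²) = 4·0.0346/(π·0.199²) = 1.112 m/s
h_f = f(L/D)V²/(2g) = 0.03240·(1230/0.199)·1.112²/(2·9.81) = 12.63 m
Δp = ρg·h_f = 723.0·9.81·12.63 = 89.59 kPa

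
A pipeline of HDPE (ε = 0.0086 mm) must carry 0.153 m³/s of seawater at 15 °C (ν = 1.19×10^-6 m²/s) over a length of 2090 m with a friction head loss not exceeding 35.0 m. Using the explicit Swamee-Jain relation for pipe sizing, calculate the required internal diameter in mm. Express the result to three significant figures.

Swamee-Jain (Type III): D = 0.66·[ε^1.25·(LQ²/(gh_f))^4.75 + ν·Q^9.4·(L/(gh_f))^5.2]^0.04
LQ²/(gh_f) = 0.1425; L/(gh_f) = 6.087
Term 1 = ε^1.25·(…)^4.75 = 4.45×10^-11; Term 2 = ν·Q^9.4·(…)^5.2 = 3.09×10^-10
D = 0.66·(4.45×10^-11 + 3.09×10^-10)^0.04 = 0.2764 m = 276 mm
Check: V = 2.55 m/s, Re = 5.92×10^5, f = 0.01323, h_f = 33.2 m ≈ 35.0 m ✓

D ≈ 276 mm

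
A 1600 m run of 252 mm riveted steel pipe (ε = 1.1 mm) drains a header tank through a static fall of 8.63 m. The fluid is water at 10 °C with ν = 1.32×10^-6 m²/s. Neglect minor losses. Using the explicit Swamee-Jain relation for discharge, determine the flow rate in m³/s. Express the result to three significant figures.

Swamee-Jain (Type II): Q = -0.965·√(gD⁵h_f/L)·ln[ε/(3.7D) + √(3.17ν²L/(gD³h_f))]
√(gD⁵h_f/L) = √(9.81·0.252⁵·8.63/1600) = 0.007333
ε/(3.7D) = 0.00118; √(3.17ν²L/(gD³h_f)) = 8.08×10^-5
Q = -0.965·0.007333·ln(0.001261) = 0.04724 m³/s
Check: V = 0.947 m/s, Re = 1.81×10^5, f = 0.02992, h_f = 8.69 m ≈ 8.63 m ✓

Q ≈ 0.0472 m³/s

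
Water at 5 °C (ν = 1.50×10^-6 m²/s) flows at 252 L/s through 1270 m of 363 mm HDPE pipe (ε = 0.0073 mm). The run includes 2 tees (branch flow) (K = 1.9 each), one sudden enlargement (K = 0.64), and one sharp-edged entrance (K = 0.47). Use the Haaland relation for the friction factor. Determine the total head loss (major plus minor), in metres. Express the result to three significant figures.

H_L ≈ 15.2 m

V = 4Q/(πD²) = 2.435 m/s; V²/2g = 0.3022 m
Re = 5.89×10^5, ε/D = 2.01×10^-5 → f = 0.01295 (Haaland)
Major: h_f = f(L/D)·V²/2g = 0.01295·3499·0.3022 = 13.70 m
Minor: ΣK = 4.91; h_m = ΣK·V²/2g = 1.484 m
Total H_L = 13.70 + 1.484 = 15.18 m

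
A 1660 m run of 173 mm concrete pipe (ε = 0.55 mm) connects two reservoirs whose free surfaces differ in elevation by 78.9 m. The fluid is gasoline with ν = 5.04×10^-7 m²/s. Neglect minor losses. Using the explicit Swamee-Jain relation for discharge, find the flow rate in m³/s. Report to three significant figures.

Q ≈ 0.0577 m³/s

Swamee-Jain (Type II): Q = -0.965·√(gD⁵h_f/L)·ln[ε/(3.7D) + √(3.17ν²L/(gD³h_f))]
√(gD⁵h_f/L) = √(9.81·0.173⁵·78.9/1660) = 0.008500
ε/(3.7D) = 8.59×10^-4; √(3.17ν²L/(gD³h_f)) = 1.83×10^-5
Q = -0.965·0.008500·ln(8.775×10^-4) = 0.05773 m³/s
Check: V = 2.46 m/s, Re = 8.43×10^5, f = 0.02683, h_f = 79.2 m ≈ 78.9 m ✓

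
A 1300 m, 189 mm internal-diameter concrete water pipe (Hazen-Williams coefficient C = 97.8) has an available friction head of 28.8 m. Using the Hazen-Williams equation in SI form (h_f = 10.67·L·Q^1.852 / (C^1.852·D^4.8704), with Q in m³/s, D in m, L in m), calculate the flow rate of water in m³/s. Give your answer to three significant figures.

Rearranging: Q = [h_f·C^1.852·D^4.8704 / (10.67·L)]^(1/1.852)
Q = [28.8·97.8^1.852·0.189^4.8704 / (10.67·1300)]^0.540 = 0.04355 m³/s

Q ≈ 0.0436 m³/s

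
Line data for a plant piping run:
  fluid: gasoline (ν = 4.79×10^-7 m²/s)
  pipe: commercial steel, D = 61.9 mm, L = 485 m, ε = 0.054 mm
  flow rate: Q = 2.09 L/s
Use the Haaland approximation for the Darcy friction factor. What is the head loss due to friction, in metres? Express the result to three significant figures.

V = 4Q/(πD²) = 4·0.00209/(π·0.0619²) = 0.6945 m/s
Re = VD/ν = 0.6945·0.0619/4.79×10^-7 = 8.97×10^4 → turbulent
ε/D = 0.054/61.9 = 8.72×10^-4
Haaland: f = 0.02175
h_f = f(L/D)V²/(2g) = 0.02175·(485/0.0619)·0.6945²/(2·9.81) = 4.189 m

h_f ≈ 4.19 m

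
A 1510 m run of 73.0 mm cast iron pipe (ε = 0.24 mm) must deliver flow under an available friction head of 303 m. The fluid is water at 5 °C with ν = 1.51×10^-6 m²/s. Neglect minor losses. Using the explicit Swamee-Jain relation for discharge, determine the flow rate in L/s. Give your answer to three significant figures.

Swamee-Jain (Type II): Q = -0.965·√(gD⁵h_f/L)·ln[ε/(3.7D) + √(3.17ν²L/(gD³h_f))]
√(gD⁵h_f/L) = √(9.81·0.0730⁵·303/1510) = 0.002020
ε/(3.7D) = 8.89×10^-4; √(3.17ν²L/(gD³h_f)) = 9.72×10^-5
Q = -0.965·0.002020·ln(9.857×10^-4) = 0.01349 m³/s
Check: V = 3.22 m/s, Re = 1.56×10^5, f = 0.02786, h_f = 305 m ≈ 303 m ✓

Q ≈ 13.5 L/s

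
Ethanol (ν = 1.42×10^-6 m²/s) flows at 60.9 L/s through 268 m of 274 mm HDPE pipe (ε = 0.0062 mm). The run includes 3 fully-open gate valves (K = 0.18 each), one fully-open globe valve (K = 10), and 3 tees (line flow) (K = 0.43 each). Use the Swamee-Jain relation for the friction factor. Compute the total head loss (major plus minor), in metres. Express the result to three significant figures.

H_L ≈ 1.48 m

V = 4Q/(πD²) = 1.033 m/s; V²/2g = 0.05437 m
Re = 1.99×10^5, ε/D = 2.26×10^-5 → f = 0.01575 (Swamee-Jain)
Major: h_f = f(L/D)·V²/2g = 0.01575·978.1·0.05437 = 0.8375 m
Minor: ΣK = 11.8; h_m = ΣK·V²/2g = 0.6432 m
Total H_L = 0.8375 + 0.6432 = 1.481 m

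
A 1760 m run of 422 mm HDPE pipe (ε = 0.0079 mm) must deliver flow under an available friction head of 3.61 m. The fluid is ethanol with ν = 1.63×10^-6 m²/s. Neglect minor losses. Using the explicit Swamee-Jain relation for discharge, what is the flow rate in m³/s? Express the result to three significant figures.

Swamee-Jain (Type II): Q = -0.965·√(gD⁵h_f/L)·ln[ε/(3.7D) + √(3.17ν²L/(gD³h_f))]
√(gD⁵h_f/L) = √(9.81·0.422⁵·3.61/1760) = 0.01641
ε/(3.7D) = 5.06×10^-6; √(3.17ν²L/(gD³h_f)) = 7.46×10^-5
Q = -0.965·0.01641·ln(7.969×10^-5) = 0.1494 m³/s
Check: V = 1.07 m/s, Re = 2.77×10^5, f = 0.01480, h_f = 3.59 m ≈ 3.61 m ✓

Q ≈ 0.149 m³/s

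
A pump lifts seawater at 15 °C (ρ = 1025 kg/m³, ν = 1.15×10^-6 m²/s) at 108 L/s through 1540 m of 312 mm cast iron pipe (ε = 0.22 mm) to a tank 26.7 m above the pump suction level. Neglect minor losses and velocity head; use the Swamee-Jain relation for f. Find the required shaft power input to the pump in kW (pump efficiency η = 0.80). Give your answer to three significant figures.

V = 4Q/(πD²) = 1.413 m/s; Re = 3.83×10^5; ε/D = 7.05×10^-4; f = 0.01917
h_f = f(L/D)V²/2g = 9.624 m
Total head H = z + h_f = 26.7 + 9.624 = 36.32 m
P_hyd = ρgQH = 1025·9.81·0.108·36.32 = 39.45 kW
P_shaft = P_hyd/η = 39.45/0.80 = 49.31 kW

P_shaft ≈ 49.3 kW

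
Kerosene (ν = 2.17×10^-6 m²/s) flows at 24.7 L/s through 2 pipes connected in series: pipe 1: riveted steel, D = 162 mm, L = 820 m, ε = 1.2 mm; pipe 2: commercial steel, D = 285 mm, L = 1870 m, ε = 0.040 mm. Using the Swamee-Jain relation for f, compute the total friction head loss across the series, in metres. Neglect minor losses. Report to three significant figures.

Pipe 1: V = 1.198 m/s, Re = 8.95×10^4, ε/D = 0.00741, f = 0.03541, h_1 = f(L/D)V²/2g = 13.12 m
Pipe 2: V = 0.3872 m/s, Re = 5.09×10^4, ε/D = 1.40×10^-4, f = 0.02125, h_2 = f(L/D)V²/2g = 1.065 m
Series → Q common, losses add: H = Σh = 14.18 m

H ≈ 14.2 m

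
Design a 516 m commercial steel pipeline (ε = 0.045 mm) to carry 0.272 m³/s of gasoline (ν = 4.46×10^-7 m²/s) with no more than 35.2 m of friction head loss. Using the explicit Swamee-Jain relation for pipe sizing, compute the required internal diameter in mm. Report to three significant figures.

Swamee-Jain (Type III): D = 0.66·[ε^1.25·(LQ²/(gh_f))^4.75 + ν·Q^9.4·(L/(gh_f))^5.2]^0.04
LQ²/(gh_f) = 0.1106; L/(gh_f) = 1.494
Term 1 = ε^1.25·(…)^4.75 = 1.06×10^-10; Term 2 = ν·Q^9.4·(…)^5.2 = 1.74×10^-11
D = 0.66·(1.06×10^-10 + 1.74×10^-11)^0.04 = 0.2649 m = 265 mm
Check: V = 4.93 m/s, Re = 2.93×10^6, f = 0.01376, h_f = 33.2 m ≈ 35.2 m ✓

D ≈ 265 mm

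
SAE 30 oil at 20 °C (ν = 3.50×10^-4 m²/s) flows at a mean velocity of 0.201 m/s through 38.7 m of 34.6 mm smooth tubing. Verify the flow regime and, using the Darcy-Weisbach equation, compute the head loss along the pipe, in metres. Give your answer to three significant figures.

Re = VD/ν = 0.201·0.03460/3.50×10^-4 = 19.9 → laminar (Re < 2300)
f = 64/Re = 3.221
h_f = f(L/D)V²/(2g) = 3.221·(38.7/0.03460)·0.201²/(2·9.81) = 7.418 m

h_f ≈ 7.42 m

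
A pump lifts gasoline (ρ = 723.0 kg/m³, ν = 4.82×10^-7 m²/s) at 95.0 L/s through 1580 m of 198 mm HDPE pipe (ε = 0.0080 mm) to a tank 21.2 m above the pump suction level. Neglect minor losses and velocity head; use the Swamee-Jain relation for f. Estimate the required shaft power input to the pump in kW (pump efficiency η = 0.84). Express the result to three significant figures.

V = 4Q/(πD²) = 3.085 m/s; Re = 1.27×10^6; ε/D = 4.04×10^-5; f = 0.01217
h_f = f(L/D)V²/2g = 47.13 m
Total head H = z + h_f = 21.2 + 47.13 = 68.33 m
P_hyd = ρgQH = 723.0·9.81·0.0950·68.33 = 46.04 kW
P_shaft = P_hyd/η = 46.04/0.84 = 54.81 kW

P_shaft ≈ 54.8 kW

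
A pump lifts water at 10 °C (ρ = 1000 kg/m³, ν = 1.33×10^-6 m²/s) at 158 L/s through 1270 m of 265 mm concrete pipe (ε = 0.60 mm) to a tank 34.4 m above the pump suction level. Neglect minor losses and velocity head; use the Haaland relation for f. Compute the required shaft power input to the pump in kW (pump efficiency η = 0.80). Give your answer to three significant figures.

P_shaft ≈ 162 kW

V = 4Q/(πD²) = 2.865 m/s; Re = 5.71×10^5; ε/D = 0.00226; f = 0.02452
h_f = f(L/D)V²/2g = 49.15 m
Total head H = z + h_f = 34.4 + 49.15 = 83.55 m
P_hyd = ρgQH = 1000·9.81·0.158·83.55 = 129.5 kW
P_shaft = P_hyd/η = 129.5/0.80 = 161.9 kW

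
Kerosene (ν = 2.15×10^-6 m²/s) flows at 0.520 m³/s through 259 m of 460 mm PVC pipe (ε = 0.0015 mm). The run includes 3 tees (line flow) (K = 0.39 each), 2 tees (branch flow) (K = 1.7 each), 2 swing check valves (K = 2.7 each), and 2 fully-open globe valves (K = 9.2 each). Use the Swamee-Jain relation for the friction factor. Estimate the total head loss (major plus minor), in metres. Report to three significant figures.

V = 4Q/(πD²) = 3.129 m/s; V²/2g = 0.4990 m
Re = 6.69×10^5, ε/D = 3.26×10^-6 → f = 0.01250 (Swamee-Jain)
Major: h_f = f(L/D)·V²/2g = 0.01250·563.0·0.4990 = 3.511 m
Minor: ΣK = 28.4; h_m = ΣK·V²/2g = 14.16 m
Total H_L = 3.511 + 14.16 = 17.67 m

H_L ≈ 17.7 m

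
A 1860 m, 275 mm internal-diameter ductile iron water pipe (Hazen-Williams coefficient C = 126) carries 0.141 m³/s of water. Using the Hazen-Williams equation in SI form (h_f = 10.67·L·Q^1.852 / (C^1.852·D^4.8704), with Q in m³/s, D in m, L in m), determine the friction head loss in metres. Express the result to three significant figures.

h_f = 10.67·1860·0.141^1.852 / (126^1.852·0.275^4.8704) = 36.54 m

h_f ≈ 36.5 m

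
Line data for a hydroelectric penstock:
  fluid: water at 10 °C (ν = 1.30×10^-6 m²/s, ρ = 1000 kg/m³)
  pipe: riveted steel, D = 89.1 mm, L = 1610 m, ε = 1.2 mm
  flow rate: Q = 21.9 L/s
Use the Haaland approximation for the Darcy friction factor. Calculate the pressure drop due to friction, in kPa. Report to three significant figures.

V = 4Q/(πD²) = 4·0.0219/(π·0.0891²) = 3.512 m/s
Re = VD/ν = 3.512·0.0891/1.30×10^-6 = 2.41×10^5 → turbulent
ε/D = 1.2/89.1 = 0.0135
Haaland: f = 0.04231
h_f = f(L/D)V²/(2g) = 0.04231·(1610/0.0891)·3.512²/(2·9.81) = 480.7 m
Δp = ρg·h_f = 1000·9.81·480.7 = 4716 kPa

Δp ≈ 4720 kPa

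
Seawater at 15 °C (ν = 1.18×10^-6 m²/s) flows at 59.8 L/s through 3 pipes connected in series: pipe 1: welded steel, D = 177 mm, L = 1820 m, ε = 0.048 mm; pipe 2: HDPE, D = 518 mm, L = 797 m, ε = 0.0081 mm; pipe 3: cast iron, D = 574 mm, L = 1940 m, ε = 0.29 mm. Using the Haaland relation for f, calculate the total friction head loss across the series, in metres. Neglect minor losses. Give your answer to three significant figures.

H ≈ 50.8 m

Pipe 1: V = 2.430 m/s, Re = 3.65×10^5, ε/D = 2.71×10^-4, f = 0.01631, h_1 = f(L/D)V²/2g = 50.48 m
Pipe 2: V = 0.2838 m/s, Re = 1.25×10^5, ε/D = 1.56×10^-5, f = 0.01710, h_2 = f(L/D)V²/2g = 0.1080 m
Pipe 3: V = 0.2311 m/s, Re = 1.12×10^5, ε/D = 5.05×10^-4, f = 0.01980, h_3 = f(L/D)V²/2g = 0.1822 m
Series → Q common, losses add: H = Σh = 50.77 m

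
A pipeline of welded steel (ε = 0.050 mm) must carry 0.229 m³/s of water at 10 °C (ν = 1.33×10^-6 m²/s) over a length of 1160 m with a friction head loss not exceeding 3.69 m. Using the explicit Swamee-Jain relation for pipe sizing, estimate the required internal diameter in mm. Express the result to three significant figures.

D ≈ 462 mm

Swamee-Jain (Type III): D = 0.66·[ε^1.25·(LQ²/(gh_f))^4.75 + ν·Q^9.4·(L/(gh_f))^5.2]^0.04
LQ²/(gh_f) = 1.680; L/(gh_f) = 32.05
Term 1 = ε^1.25·(…)^4.75 = 4.95×10^-5; Term 2 = ν·Q^9.4·(…)^5.2 = 8.64×10^-5
D = 0.66·(4.95×10^-5 + 8.64×10^-5)^0.04 = 0.4622 m = 462 mm
Check: V = 1.36 m/s, Re = 4.74×10^5, f = 0.01465, h_f = 3.49 m ≈ 3.69 m ✓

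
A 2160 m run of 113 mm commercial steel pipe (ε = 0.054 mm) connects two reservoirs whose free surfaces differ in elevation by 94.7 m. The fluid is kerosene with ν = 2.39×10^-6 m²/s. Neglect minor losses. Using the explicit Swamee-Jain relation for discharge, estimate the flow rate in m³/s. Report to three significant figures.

Q ≈ 0.0220 m³/s

Swamee-Jain (Type II): Q = -0.965·√(gD⁵h_f/L)·ln[ε/(3.7D) + √(3.17ν²L/(gD³h_f))]
√(gD⁵h_f/L) = √(9.81·0.113⁵·94.7/2160) = 0.002815
ε/(3.7D) = 1.29×10^-4; √(3.17ν²L/(gD³h_f)) = 1.71×10^-4
Q = -0.965·0.002815·ln(3.000×10^-4) = 0.02204 m³/s
Check: V = 2.20 m/s, Re = 1.04×10^5, f = 0.02022, h_f = 95.1 m ≈ 94.7 m ✓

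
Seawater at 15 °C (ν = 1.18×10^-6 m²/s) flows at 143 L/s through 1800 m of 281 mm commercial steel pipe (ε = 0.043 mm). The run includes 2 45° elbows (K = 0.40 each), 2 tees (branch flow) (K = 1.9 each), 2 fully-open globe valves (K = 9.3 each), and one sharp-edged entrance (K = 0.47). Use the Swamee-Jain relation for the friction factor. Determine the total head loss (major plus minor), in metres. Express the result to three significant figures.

V = 4Q/(πD²) = 2.306 m/s; V²/2g = 0.2710 m
Re = 5.49×10^5, ε/D = 1.53×10^-4 → f = 0.01492 (Swamee-Jain)
Major: h_f = f(L/D)·V²/2g = 0.01492·6406·0.2710 = 25.89 m
Minor: ΣK = 23.7; h_m = ΣK·V²/2g = 6.415 m
Total H_L = 25.89 + 6.415 = 32.31 m

H_L ≈ 32.3 m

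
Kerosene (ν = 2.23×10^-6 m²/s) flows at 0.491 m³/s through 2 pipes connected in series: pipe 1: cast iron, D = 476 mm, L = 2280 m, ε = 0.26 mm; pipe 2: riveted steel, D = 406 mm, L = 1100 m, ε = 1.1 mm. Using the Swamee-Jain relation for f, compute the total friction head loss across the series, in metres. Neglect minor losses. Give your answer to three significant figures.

H ≈ 84.4 m

Pipe 1: V = 2.759 m/s, Re = 5.89×10^5, ε/D = 5.46×10^-4, f = 0.01793, h_1 = f(L/D)V²/2g = 33.32 m
Pipe 2: V = 3.793 m/s, Re = 6.90×10^5, ε/D = 0.00271, f = 0.02573, h_2 = f(L/D)V²/2g = 51.12 m
Series → Q common, losses add: H = Σh = 84.44 m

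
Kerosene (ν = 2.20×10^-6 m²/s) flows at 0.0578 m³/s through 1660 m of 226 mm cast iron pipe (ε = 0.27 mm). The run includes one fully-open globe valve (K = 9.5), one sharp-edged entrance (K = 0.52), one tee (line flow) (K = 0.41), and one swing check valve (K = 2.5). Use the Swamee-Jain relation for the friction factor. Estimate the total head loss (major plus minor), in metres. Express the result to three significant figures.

V = 4Q/(πD²) = 1.441 m/s; V²/2g = 0.1058 m
Re = 1.48×10^5, ε/D = 0.00119 → f = 0.02232 (Swamee-Jain)
Major: h_f = f(L/D)·V²/2g = 0.02232·7345·0.1058 = 17.35 m
Minor: ΣK = 12.9; h_m = ΣK·V²/2g = 1.368 m
Total H_L = 17.35 + 1.368 = 18.72 m

H_L ≈ 18.7 m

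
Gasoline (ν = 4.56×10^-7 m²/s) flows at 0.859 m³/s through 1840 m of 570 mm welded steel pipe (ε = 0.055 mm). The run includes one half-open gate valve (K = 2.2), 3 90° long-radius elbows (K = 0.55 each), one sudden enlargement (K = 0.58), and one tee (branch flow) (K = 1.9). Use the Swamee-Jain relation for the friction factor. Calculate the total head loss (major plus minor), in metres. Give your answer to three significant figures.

H_L ≈ 26.8 m

V = 4Q/(πD²) = 3.366 m/s; V²/2g = 0.5776 m
Re = 4.21×10^6, ε/D = 9.65×10^-5 → f = 0.01240 (Swamee-Jain)
Major: h_f = f(L/D)·V²/2g = 0.01240·3228·0.5776 = 23.12 m
Minor: ΣK = 6.33; h_m = ΣK·V²/2g = 3.656 m
Total H_L = 23.12 + 3.656 = 26.78 m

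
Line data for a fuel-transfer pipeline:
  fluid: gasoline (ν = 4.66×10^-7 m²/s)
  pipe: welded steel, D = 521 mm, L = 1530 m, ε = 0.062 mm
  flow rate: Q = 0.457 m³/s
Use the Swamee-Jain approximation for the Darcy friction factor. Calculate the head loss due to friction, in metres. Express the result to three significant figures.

h_f ≈ 9.00 m

V = 4Q/(πD²) = 4·0.457/(π·0.521²) = 2.144 m/s
Re = VD/ν = 2.144·0.521/4.66×10^-7 = 2.40×10^6 → turbulent
ε/D = 0.062/521 = 1.19×10^-4
Swamee-Jain: f = 0.01309
h_f = f(L/D)V²/(2g) = 0.01309·(1530/0.521)·2.144²/(2·9.81) = 9.000 m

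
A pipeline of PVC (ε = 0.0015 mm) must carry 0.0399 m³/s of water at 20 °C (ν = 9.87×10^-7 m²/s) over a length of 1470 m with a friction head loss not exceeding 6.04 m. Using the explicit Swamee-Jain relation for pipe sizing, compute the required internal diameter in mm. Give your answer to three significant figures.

Swamee-Jain (Type III): D = 0.66·[ε^1.25·(LQ²/(gh_f))^4.75 + ν·Q^9.4·(L/(gh_f))^5.2]^0.04
LQ²/(gh_f) = 0.03950; L/(gh_f) = 24.81
Term 1 = ε^1.25·(…)^4.75 = 1.13×10^-14; Term 2 = ν·Q^9.4·(…)^5.2 = 1.25×10^-12
D = 0.66·(1.13×10^-14 + 1.25×10^-12)^0.04 = 0.2206 m = 221 mm
Check: V = 1.04 m/s, Re = 2.33×10^5, f = 0.01514, h_f = 5.61 m ≈ 6.04 m ✓

D ≈ 221 mm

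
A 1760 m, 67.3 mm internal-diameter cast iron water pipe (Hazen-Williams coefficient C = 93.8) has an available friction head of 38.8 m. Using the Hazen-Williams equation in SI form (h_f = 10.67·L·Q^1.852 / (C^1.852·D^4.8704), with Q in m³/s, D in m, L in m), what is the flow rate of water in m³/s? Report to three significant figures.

Rearranging: Q = [h_f·C^1.852·D^4.8704 / (10.67·L)]^(1/1.852)
Q = [38.8·93.8^1.852·0.0673^4.8704 / (10.67·1760)]^0.540 = 0.002757 m³/s

Q ≈ 0.00276 m³/s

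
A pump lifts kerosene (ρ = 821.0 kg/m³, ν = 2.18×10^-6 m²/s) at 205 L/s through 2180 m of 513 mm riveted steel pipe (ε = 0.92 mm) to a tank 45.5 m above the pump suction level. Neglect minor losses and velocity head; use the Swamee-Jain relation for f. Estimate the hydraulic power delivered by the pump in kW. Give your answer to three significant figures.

P_hyd ≈ 83.5 kW

V = 4Q/(πD²) = 0.9918 m/s; Re = 2.33×10^5; ε/D = 0.00179; f = 0.02375
h_f = f(L/D)V²/2g = 5.060 m
Total head H = z + h_f = 45.5 + 5.060 = 50.56 m
P_hyd = ρgQH = 821.0·9.81·0.205·50.56 = 83.48 kW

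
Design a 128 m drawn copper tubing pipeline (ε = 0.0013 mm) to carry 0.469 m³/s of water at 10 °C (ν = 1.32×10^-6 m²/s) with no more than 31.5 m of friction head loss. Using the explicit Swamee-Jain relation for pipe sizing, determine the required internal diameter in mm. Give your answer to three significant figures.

D ≈ 241 mm

Swamee-Jain (Type III): D = 0.66·[ε^1.25·(LQ²/(gh_f))^4.75 + ν·Q^9.4·(L/(gh_f))^5.2]^0.04
LQ²/(gh_f) = 0.09111; L/(gh_f) = 0.4142
Term 1 = ε^1.25·(…)^4.75 = 5.02×10^-13; Term 2 = ν·Q^9.4·(…)^5.2 = 1.09×10^-11
D = 0.66·(5.02×10^-13 + 1.09×10^-11)^0.04 = 0.2409 m = 241 mm
Check: V = 10.3 m/s, Re = 1.88×10^6, f = 0.01067, h_f = 30.6 m ≈ 31.5 m ✓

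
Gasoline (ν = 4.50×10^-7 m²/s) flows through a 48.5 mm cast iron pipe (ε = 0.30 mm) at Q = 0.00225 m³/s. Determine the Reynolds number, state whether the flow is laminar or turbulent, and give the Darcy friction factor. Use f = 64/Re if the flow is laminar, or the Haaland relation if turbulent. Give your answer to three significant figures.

V = 4Q/(πD²) = 1.218 m/s
Re = VD/ν = 1.218·0.0485/4.50×10^-7 = 1.31×10^5
Re > 4000 → turbulent; ε/D = 0.00619
Haaland: f = 0.03306

Re ≈ 1.31×10^5; turbulent; f ≈ 0.0331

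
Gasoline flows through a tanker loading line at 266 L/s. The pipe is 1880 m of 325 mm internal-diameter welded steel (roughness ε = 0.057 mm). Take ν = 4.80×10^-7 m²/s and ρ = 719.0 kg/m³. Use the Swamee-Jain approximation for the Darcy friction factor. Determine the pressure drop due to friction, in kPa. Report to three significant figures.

Δp ≈ 299 kPa

V = 4Q/(πD²) = 4·0.266/(π·0.325²) = 3.206 m/s
Re = VD/ν = 3.206·0.325/4.80×10^-7 = 2.17×10^6 → turbulent
ε/D = 0.057/325 = 1.75×10^-4
Swamee-Jain: f = 0.01397
h_f = f(L/D)V²/(2g) = 0.01397·(1880/0.325)·3.206²/(2·9.81) = 42.34 m
Δp = ρg·h_f = 719.0·9.81·42.34 = 298.6 kPa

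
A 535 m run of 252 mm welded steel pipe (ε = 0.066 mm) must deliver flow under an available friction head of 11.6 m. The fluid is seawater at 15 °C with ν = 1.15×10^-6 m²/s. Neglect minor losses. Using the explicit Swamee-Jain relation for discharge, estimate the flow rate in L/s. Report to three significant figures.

Swamee-Jain (Type II): Q = -0.965·√(gD⁵h_f/L)·ln[ε/(3.7D) + √(3.17ν²L/(gD³h_f))]
√(gD⁵h_f/L) = √(9.81·0.252⁵·11.6/535) = 0.01470
ε/(3.7D) = 7.08×10^-5; √(3.17ν²L/(gD³h_f)) = 3.51×10^-5
Q = -0.965·0.01470·ln(1.059×10^-4) = 0.1299 m³/s
Check: V = 2.60 m/s, Re = 5.71×10^5, f = 0.01591, h_f = 11.7 m ≈ 11.6 m ✓

Q ≈ 130 L/s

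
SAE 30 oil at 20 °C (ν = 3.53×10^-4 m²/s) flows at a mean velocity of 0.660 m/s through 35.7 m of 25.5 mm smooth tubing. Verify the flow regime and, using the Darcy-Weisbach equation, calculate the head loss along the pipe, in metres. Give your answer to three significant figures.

Re = VD/ν = 0.660·0.02550/3.53×10^-4 = 47.7 → laminar (Re < 2300)
f = 64/Re = 1.342
h_f = f(L/D)V²/(2g) = 1.342·(35.7/0.02550)·0.660²/(2·9.81) = 41.72 m

h_f ≈ 41.7 m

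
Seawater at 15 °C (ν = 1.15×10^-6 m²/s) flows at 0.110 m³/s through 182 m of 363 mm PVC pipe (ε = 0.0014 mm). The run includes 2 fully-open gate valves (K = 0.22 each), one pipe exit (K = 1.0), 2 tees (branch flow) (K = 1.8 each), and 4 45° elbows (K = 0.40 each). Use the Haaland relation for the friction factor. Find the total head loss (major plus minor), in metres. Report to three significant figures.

H_L ≈ 0.789 m

V = 4Q/(πD²) = 1.063 m/s; V²/2g = 0.05758 m
Re = 3.36×10^5, ε/D = 3.86×10^-6 → f = 0.01408 (Haaland)
Major: h_f = f(L/D)·V²/2g = 0.01408·501.4·0.05758 = 0.4065 m
Minor: ΣK = 6.64; h_m = ΣK·V²/2g = 0.3823 m
Total H_L = 0.4065 + 0.3823 = 0.7888 m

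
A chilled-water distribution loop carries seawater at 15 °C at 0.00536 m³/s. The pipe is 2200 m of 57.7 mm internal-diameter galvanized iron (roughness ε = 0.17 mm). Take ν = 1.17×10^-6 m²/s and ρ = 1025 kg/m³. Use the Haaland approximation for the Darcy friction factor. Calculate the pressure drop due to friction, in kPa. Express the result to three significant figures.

Δp ≈ 2240 kPa

V = 4Q/(πD²) = 4·0.00536/(π·0.0577²) = 2.050 m/s
Re = VD/ν = 2.050·0.0577/1.17×10^-6 = 1.01×10^5 → turbulent
ε/D = 0.17/57.7 = 0.00295
Haaland: f = 0.02726
h_f = f(L/D)V²/(2g) = 0.02726·(2200/0.0577)·2.050²/(2·9.81) = 222.6 m
Δp = ρg·h_f = 1025·9.81·222.6 = 2238 kPa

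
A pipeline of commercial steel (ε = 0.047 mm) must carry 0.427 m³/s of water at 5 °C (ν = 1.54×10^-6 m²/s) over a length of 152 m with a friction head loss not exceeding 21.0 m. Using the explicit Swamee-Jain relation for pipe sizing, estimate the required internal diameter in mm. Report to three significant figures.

Swamee-Jain (Type III): D = 0.66·[ε^1.25·(LQ²/(gh_f))^4.75 + ν·Q^9.4·(L/(gh_f))^5.2]^0.04
LQ²/(gh_f) = 0.1345; L/(gh_f) = 0.7378
Term 1 = ε^1.25·(…)^4.75 = 2.83×10^-10; Term 2 = ν·Q^9.4·(…)^5.2 = 1.06×10^-10
D = 0.66·(2.83×10^-10 + 1.06×10^-10)^0.04 = 0.2774 m = 277 mm
Check: V = 7.06 m/s, Re = 1.27×10^6, f = 0.01422, h_f = 19.8 m ≈ 21.0 m ✓

D ≈ 277 mm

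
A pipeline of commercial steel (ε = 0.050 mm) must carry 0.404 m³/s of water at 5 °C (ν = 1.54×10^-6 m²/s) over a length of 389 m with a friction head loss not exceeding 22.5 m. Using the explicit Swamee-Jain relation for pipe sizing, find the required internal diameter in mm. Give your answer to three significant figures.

Swamee-Jain (Type III): D = 0.66·[ε^1.25·(LQ²/(gh_f))^4.75 + ν·Q^9.4·(L/(gh_f))^5.2]^0.04
LQ²/(gh_f) = 0.2876; L/(gh_f) = 1.762
Term 1 = ε^1.25·(…)^4.75 = 1.13×10^-8; Term 2 = ν·Q^9.4·(…)^5.2 = 5.85×10^-9
D = 0.66·(1.13×10^-8 + 5.85×10^-9)^0.04 = 0.3228 m = 323 mm
Check: V = 4.94 m/s, Re = 1.03×10^6, f = 0.01422, h_f = 21.3 m ≈ 22.5 m ✓

D ≈ 323 mm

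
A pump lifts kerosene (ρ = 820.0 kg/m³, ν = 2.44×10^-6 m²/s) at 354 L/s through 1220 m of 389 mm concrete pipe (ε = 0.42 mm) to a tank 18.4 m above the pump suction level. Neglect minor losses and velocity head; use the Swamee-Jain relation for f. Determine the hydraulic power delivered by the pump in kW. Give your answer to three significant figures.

P_hyd ≈ 136 kW

V = 4Q/(πD²) = 2.979 m/s; Re = 4.75×10^5; ε/D = 0.00108; f = 0.02073
h_f = f(L/D)V²/2g = 29.39 m
Total head H = z + h_f = 18.4 + 29.39 = 47.79 m
P_hyd = ρgQH = 820.0·9.81·0.354·47.79 = 136.1 kW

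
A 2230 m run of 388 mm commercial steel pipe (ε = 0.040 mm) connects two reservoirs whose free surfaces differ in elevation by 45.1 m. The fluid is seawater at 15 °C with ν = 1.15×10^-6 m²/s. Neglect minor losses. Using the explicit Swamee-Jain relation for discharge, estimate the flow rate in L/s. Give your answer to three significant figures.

Swamee-Jain (Type II): Q = -0.965·√(gD⁵h_f/L)·ln[ε/(3.7D) + √(3.17ν²L/(gD³h_f))]
√(gD⁵h_f/L) = √(9.81·0.388⁵·45.1/2230) = 0.04177
ε/(3.7D) = 2.79×10^-5; √(3.17ν²L/(gD³h_f)) = 1.90×10^-5
Q = -0.965·0.04177·ln(4.688×10^-5) = 0.4018 m³/s
Check: V = 3.40 m/s, Re = 1.15×10^6, f = 0.01341, h_f = 45.3 m ≈ 45.1 m ✓

Q ≈ 402 L/s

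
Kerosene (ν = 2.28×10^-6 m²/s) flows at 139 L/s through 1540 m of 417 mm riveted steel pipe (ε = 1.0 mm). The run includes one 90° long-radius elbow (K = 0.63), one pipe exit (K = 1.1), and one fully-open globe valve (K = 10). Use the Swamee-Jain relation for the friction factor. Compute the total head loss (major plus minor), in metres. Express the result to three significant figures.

H_L ≈ 5.61 m

V = 4Q/(πD²) = 1.018 m/s; V²/2g = 0.05280 m
Re = 1.86×10^5, ε/D = 0.00240 → f = 0.02562 (Swamee-Jain)
Major: h_f = f(L/D)·V²/2g = 0.02562·3693·0.05280 = 4.995 m
Minor: ΣK = 11.7; h_m = ΣK·V²/2g = 0.6193 m
Total H_L = 4.995 + 0.6193 = 5.615 m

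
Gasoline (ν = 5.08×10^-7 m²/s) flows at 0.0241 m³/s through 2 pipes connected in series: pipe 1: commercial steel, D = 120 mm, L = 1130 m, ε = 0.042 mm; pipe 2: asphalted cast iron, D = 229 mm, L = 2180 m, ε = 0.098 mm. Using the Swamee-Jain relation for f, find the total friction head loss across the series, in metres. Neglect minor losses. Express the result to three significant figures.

Pipe 1: V = 2.131 m/s, Re = 5.03×10^5, ε/D = 3.50×10^-4, f = 0.01675, h_1 = f(L/D)V²/2g = 36.50 m
Pipe 2: V = 0.5851 m/s, Re = 2.64×10^5, ε/D = 4.28×10^-4, f = 0.01809, h_2 = f(L/D)V²/2g = 3.005 m
Series → Q common, losses add: H = Σh = 39.51 m

H ≈ 39.5 m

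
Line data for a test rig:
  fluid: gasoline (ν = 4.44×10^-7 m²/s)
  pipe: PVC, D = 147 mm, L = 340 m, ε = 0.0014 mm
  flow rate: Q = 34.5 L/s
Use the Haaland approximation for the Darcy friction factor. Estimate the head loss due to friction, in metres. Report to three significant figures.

h_f ≈ 6.10 m

V = 4Q/(πD²) = 4·0.0345/(π·0.147²) = 2.033 m/s
Re = VD/ν = 2.033·0.147/4.44×10^-7 = 6.73×10^5 → turbulent
ε/D = 0.0014/147 = 9.52×10^-6
Haaland: f = 0.01253
h_f = f(L/D)V²/(2g) = 0.01253·(340/0.147)·2.033²/(2·9.81) = 6.103 m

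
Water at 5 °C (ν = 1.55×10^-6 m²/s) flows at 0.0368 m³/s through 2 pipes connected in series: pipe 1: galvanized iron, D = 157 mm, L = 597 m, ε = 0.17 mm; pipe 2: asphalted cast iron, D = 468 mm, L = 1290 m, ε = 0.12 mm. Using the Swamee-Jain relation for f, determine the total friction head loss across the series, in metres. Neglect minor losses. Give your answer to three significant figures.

H ≈ 15.2 m

Pipe 1: V = 1.901 m/s, Re = 1.93×10^5, ε/D = 0.00108, f = 0.02156, h_1 = f(L/D)V²/2g = 15.10 m
Pipe 2: V = 0.2139 m/s, Re = 6.46×10^4, ε/D = 2.56×10^-4, f = 0.02075, h_2 = f(L/D)V²/2g = 0.1334 m
Series → Q common, losses add: H = Σh = 15.23 m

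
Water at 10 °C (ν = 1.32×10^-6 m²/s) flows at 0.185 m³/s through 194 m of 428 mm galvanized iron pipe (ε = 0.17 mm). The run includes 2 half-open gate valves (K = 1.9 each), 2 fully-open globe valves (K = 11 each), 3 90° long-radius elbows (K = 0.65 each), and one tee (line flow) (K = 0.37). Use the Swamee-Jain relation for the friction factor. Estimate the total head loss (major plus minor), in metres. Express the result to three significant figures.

V = 4Q/(πD²) = 1.286 m/s; V²/2g = 0.08427 m
Re = 4.17×10^5, ε/D = 3.97×10^-4 → f = 0.01729 (Swamee-Jain)
Major: h_f = f(L/D)·V²/2g = 0.01729·453.3·0.08427 = 0.6605 m
Minor: ΣK = 28.1; h_m = ΣK·V²/2g = 2.370 m
Total H_L = 0.6605 + 2.370 = 3.030 m

H_L ≈ 3.03 m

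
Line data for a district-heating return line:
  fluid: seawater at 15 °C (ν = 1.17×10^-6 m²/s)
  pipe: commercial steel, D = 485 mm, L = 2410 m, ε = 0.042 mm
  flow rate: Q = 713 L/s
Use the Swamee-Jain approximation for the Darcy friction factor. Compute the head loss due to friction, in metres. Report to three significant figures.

V = 4Q/(πD²) = 4·0.713/(π·0.485²) = 3.859 m/s
Re = VD/ν = 3.859·0.485/1.17×10^-6 = 1.60×10^6 → turbulent
ε/D = 0.042/485 = 8.66×10^-5
Swamee-Jain: f = 0.01282
h_f = f(L/D)V²/(2g) = 0.01282·(2410/0.485)·3.859²/(2·9.81) = 48.36 m

h_f ≈ 48.4 m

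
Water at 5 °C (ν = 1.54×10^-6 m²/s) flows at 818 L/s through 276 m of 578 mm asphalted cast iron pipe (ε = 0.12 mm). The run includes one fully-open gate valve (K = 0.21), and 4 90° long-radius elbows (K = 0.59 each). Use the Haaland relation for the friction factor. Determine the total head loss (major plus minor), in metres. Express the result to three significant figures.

V = 4Q/(πD²) = 3.118 m/s; V²/2g = 0.4954 m
Re = 1.17×10^6, ε/D = 2.08×10^-4 → f = 0.01457 (Haaland)
Major: h_f = f(L/D)·V²/2g = 0.01457·477.5·0.4954 = 3.447 m
Minor: ΣK = 2.57; h_m = ΣK·V²/2g = 1.273 m
Total H_L = 3.447 + 1.273 = 4.721 m

H_L ≈ 4.72 m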